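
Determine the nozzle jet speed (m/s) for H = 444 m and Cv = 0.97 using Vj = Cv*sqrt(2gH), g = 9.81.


Vj = 0.97 * sqrt(2*9.81*444) = 90.5342 m/s


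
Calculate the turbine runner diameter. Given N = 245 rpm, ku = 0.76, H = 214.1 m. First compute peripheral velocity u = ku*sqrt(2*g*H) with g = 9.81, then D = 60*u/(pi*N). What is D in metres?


u = 0.76 * sqrt(2*9.81*214.1) = 49.2574 m/s
D = 60 * 49.2574 / (pi * 245) = 3.8398 m


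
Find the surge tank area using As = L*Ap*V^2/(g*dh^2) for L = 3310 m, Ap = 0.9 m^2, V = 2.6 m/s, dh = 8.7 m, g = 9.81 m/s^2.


As = 3310 * 0.9 * 2.6^2 / (9.81 * 8.7^2) = 27.1212 m^2


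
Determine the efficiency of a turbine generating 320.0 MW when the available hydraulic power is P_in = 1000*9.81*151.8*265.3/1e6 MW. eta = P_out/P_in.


P_in = 1000 * 9.81 * 151.8 * 265.3 / 1e6 = 395.0736 MW
eta = 320.0 / 395.0736 = 0.8100


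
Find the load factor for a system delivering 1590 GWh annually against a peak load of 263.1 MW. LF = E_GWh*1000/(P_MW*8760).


LF = 1590 * 1000 / (263.1 * 8760) = 0.6899


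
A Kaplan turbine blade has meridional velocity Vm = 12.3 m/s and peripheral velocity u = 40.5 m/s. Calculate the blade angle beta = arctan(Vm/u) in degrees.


beta = arctan(12.3 / 40.5) = 16.8937 degrees


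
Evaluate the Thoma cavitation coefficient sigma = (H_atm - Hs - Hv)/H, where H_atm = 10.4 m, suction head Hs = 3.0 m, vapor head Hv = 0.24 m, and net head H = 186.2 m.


sigma = (10.4 - 3.0 - 0.24) / 186.2 = 0.0385


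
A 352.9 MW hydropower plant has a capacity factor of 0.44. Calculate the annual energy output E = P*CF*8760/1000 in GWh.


E = 352.9 * 0.44 * 8760 / 1000 = 1360.2178 GWh


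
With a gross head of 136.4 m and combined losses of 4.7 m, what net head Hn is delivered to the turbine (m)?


Hn = 136.4 - 4.7 = 131.7000 m


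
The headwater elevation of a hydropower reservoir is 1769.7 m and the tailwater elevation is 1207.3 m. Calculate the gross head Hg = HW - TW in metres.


Hg = 1769.7 - 1207.3 = 562.4000 m


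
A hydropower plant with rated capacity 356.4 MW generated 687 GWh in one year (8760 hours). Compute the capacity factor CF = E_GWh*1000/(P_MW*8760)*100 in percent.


CF = 687 * 1000 / (356.4 * 8760) * 100 = 22.0047 %


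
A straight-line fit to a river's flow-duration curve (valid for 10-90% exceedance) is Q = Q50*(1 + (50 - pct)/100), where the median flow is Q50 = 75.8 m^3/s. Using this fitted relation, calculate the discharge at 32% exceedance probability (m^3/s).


Q = 75.8 * (1 + (50 - 32)/100) = 89.4440 m^3/s


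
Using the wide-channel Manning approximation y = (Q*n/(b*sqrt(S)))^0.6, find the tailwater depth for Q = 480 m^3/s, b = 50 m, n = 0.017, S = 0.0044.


y = (480 * 0.017 / (50 * 0.0044^0.5))^0.6 = 1.7163 m


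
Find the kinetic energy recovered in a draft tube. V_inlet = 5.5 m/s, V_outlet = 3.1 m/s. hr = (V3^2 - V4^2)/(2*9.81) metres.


hr = (5.5^2 - 3.1^2) / (2*9.81) = 1.0520 m


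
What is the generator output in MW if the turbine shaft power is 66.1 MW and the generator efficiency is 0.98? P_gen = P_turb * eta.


P_gen = 66.1 * 0.98 = 64.7780 MW


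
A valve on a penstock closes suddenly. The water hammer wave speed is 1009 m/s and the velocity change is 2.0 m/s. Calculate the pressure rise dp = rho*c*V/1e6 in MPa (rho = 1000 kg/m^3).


dp = 1000 * 1009 * 2.0 / 1e6 = 2.0180 MPa


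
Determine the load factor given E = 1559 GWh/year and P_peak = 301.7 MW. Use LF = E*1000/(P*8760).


LF = 1559 * 1000 / (301.7 * 8760) = 0.5899


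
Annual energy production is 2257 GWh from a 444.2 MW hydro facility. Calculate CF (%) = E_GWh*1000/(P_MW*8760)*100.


CF = 2257 * 1000 / (444.2 * 8760) * 100 = 58.0028 %


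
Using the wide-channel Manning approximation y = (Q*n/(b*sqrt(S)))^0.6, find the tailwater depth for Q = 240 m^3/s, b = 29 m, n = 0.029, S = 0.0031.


y = (240 * 0.029 / (29 * 0.0031^0.5))^0.6 = 2.4028 m


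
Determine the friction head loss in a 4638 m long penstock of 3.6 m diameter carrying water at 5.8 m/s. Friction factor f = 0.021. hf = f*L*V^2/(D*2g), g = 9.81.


hf = 0.021 * 4638 * 5.8^2 / (3.6 * 2 * 9.81) = 46.3879 m


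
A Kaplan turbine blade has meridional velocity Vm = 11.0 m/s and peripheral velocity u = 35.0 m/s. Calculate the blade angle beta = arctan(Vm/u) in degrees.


beta = arctan(11.0 / 35.0) = 17.4472 degrees


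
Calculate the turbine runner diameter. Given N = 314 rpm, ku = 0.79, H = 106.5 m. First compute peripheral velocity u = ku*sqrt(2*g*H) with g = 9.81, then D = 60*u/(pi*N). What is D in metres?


u = 0.79 * sqrt(2*9.81*106.5) = 36.1120 m/s
D = 60 * 36.1120 / (pi * 314) = 2.1965 m


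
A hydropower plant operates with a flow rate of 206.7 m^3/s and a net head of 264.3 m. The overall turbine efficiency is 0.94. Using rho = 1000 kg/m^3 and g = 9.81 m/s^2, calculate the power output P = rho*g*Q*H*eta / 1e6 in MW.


P = 1000 * 9.81 * 206.7 * 264.3 * 0.94 / 1e6 = 503.7726 MW


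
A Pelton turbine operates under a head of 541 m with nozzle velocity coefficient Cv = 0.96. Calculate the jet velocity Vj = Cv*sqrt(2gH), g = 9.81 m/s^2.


Vj = 0.96 * sqrt(2*9.81*541) = 98.9053 m/s


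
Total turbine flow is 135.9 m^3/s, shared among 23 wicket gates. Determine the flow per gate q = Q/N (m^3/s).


q = 135.9 / 23 = 5.9087 m^3/s


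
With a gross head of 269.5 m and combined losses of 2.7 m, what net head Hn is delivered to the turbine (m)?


Hn = 269.5 - 2.7 = 266.8000 m


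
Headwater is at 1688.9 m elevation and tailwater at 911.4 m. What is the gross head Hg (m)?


Hg = 1688.9 - 911.4 = 777.5000 m


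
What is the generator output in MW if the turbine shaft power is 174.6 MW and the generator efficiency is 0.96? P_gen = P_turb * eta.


P_gen = 174.6 * 0.96 = 167.6160 MW


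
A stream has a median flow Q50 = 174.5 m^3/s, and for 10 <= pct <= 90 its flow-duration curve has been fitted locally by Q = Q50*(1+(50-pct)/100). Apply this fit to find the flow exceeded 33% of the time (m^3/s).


Q = 174.5 * (1 + (50 - 33)/100) = 204.1650 m^3/s


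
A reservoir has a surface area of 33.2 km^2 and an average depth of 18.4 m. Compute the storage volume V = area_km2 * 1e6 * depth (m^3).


V = 33.2 * 1e6 * 18.4 = 6.1088e+08 m^3


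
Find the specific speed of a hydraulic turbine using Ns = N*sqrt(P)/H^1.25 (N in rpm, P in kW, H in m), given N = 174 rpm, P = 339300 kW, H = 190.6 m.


Ns = 174 * 339300^0.5 / 190.6^1.25 = 143.1158


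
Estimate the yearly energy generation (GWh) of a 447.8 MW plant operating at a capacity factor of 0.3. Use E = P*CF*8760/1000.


E = 447.8 * 0.3 * 8760 / 1000 = 1176.8184 GWh


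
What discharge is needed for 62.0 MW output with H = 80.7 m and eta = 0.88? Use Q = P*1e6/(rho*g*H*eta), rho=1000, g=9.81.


Q = 62.0 * 1e6 / (1000 * 9.81 * 80.7 * 0.88) = 88.9952 m^3/s


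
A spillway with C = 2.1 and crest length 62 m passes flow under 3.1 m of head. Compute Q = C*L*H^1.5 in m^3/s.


Q = 2.1 * 62 * 3.1^1.5 = 710.6463 m^3/s


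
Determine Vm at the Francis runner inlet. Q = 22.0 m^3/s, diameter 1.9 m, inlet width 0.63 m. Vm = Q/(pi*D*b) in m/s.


Vm = 22.0 / (pi * 1.9 * 0.63) = 5.8503 m/s


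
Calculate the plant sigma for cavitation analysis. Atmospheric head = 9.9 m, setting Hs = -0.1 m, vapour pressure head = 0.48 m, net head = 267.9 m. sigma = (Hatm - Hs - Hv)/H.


sigma = (9.9 - (-0.1) - 0.48) / 267.9 = 0.0355


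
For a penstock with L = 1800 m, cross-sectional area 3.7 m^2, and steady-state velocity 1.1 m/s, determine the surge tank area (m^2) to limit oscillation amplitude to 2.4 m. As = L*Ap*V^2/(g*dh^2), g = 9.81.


As = 1800 * 3.7 * 1.1^2 / (9.81 * 2.4^2) = 142.6160 m^2


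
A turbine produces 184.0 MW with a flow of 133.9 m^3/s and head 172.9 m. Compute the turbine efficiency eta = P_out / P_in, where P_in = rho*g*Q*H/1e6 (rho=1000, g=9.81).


P_in = 1000 * 9.81 * 133.9 * 172.9 / 1e6 = 227.1144 MW
eta = 184.0 / 227.1144 = 0.8102


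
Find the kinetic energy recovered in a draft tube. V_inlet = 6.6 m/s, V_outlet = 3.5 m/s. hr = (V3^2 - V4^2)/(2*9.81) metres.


hr = (6.6^2 - 3.5^2) / (2*9.81) = 1.5958 m


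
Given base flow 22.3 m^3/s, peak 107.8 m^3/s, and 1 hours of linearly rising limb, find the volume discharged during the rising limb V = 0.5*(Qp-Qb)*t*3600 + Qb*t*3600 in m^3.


V = 0.5*(107.8 - 22.3)*1*3600 + 22.3*1*3600 = 234180.0000 m^3


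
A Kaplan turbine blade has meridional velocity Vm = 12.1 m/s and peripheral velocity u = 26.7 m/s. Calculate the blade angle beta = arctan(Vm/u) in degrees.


beta = arctan(12.1 / 26.7) = 24.3793 degrees


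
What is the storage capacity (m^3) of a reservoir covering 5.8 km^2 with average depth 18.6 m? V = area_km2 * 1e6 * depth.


V = 5.8 * 1e6 * 18.6 = 1.0788e+08 m^3


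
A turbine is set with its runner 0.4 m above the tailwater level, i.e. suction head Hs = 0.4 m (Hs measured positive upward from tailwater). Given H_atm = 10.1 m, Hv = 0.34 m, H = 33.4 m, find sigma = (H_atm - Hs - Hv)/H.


sigma = (10.1 - 0.4 - 0.34) / 33.4 = 0.2802


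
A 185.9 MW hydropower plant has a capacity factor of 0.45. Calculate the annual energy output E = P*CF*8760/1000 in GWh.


E = 185.9 * 0.45 * 8760 / 1000 = 732.8178 GWh


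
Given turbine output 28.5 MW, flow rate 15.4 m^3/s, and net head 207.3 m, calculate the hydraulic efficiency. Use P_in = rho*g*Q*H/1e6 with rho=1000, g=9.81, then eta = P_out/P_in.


P_in = 1000 * 9.81 * 15.4 * 207.3 / 1e6 = 31.3176 MW
eta = 28.5 / 31.3176 = 0.9100


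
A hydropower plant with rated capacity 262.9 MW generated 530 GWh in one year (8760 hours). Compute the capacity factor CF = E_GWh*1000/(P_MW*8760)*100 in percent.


CF = 530 * 1000 / (262.9 * 8760) * 100 = 23.0134 %


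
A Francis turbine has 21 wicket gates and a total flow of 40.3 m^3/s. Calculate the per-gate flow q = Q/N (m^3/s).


q = 40.3 / 21 = 1.9190 m^3/s


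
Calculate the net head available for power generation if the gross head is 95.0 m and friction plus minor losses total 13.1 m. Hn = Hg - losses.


Hn = 95.0 - 13.1 = 81.9000 m


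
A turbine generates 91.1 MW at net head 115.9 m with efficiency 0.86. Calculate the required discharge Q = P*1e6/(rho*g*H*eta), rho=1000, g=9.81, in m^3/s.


Q = 91.1 * 1e6 / (1000 * 9.81 * 115.9 * 0.86) = 93.1682 m^3/s


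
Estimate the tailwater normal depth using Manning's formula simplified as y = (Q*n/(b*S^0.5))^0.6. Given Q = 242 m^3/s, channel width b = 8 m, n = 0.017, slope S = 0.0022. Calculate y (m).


y = (242 * 0.017 / (8 * 0.0022^0.5))^0.6 = 4.2071 m


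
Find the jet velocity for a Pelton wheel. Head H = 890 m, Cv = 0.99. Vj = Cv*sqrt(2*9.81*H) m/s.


Vj = 0.99 * sqrt(2*9.81*890) = 130.8217 m/s


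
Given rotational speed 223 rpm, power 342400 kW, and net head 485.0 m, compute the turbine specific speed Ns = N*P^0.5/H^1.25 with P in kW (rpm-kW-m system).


Ns = 223 * 342400^0.5 / 485.0^1.25 = 57.3317


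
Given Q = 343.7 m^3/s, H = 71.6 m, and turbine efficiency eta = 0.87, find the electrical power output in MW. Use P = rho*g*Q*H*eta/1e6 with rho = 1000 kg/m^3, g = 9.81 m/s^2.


P = 1000 * 9.81 * 343.7 * 71.6 * 0.87 / 1e6 = 210.0297 MW


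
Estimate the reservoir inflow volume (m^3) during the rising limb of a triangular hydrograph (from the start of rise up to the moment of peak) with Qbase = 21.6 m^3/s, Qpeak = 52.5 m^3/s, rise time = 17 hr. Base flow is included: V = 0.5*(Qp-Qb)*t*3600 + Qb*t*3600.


V = 0.5*(52.5 - 21.6)*17*3600 + 21.6*17*3600 = 2.2675e+06 m^3


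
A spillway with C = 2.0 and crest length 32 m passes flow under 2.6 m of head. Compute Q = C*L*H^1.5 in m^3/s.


Q = 2.0 * 32 * 2.6^1.5 = 268.3119 m^3/s


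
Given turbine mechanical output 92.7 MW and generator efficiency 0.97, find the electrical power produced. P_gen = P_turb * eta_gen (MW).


P_gen = 92.7 * 0.97 = 89.9190 MW


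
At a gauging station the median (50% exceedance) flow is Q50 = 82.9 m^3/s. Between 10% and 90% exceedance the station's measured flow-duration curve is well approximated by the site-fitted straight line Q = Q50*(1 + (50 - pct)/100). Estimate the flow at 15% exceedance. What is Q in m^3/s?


Q = 82.9 * (1 + (50 - 15)/100) = 111.9150 m^3/s


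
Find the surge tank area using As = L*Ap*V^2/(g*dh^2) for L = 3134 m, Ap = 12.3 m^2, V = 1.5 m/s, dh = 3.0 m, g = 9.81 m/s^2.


As = 3134 * 12.3 * 1.5^2 / (9.81 * 3.0^2) = 982.3700 m^2


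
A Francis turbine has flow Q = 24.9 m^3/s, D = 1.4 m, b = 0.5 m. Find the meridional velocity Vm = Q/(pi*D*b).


Vm = 24.9 / (pi * 1.4 * 0.5) = 11.3227 m/s


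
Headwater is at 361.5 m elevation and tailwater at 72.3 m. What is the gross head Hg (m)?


Hg = 361.5 - 72.3 = 289.2000 m


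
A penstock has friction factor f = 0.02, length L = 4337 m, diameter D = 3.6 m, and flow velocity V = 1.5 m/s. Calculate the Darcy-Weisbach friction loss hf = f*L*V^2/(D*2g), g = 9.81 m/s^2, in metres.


hf = 0.02 * 4337 * 1.5^2 / (3.6 * 2 * 9.81) = 2.7631 m


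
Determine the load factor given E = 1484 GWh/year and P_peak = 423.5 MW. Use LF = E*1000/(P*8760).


LF = 1484 * 1000 / (423.5 * 8760) = 0.4000


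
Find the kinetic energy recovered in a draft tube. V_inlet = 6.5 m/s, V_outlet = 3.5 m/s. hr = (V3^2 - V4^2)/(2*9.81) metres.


hr = (6.5^2 - 3.5^2) / (2*9.81) = 1.5291 m


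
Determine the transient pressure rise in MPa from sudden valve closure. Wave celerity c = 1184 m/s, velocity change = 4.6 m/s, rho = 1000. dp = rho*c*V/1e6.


dp = 1000 * 1184 * 4.6 / 1e6 = 5.4464 MPa


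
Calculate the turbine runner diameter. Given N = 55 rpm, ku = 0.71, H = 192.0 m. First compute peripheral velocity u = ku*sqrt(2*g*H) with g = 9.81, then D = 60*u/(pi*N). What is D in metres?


u = 0.71 * sqrt(2*9.81*192.0) = 43.5771 m/s
D = 60 * 43.5771 / (pi * 55) = 15.1320 m


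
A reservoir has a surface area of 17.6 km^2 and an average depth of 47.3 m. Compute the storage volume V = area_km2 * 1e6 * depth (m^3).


V = 17.6 * 1e6 * 47.3 = 8.3248e+08 m^3


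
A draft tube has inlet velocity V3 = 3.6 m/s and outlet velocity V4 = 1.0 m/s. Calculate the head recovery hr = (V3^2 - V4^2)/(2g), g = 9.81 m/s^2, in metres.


hr = (3.6^2 - 1.0^2) / (2*9.81) = 0.6096 m


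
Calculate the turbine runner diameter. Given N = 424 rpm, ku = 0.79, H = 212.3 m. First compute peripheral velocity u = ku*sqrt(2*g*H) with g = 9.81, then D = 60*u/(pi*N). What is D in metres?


u = 0.79 * sqrt(2*9.81*212.3) = 50.9861 m/s
D = 60 * 50.9861 / (pi * 424) = 2.2966 m


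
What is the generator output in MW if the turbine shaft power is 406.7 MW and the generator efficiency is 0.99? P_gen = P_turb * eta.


P_gen = 406.7 * 0.99 = 402.6330 MW


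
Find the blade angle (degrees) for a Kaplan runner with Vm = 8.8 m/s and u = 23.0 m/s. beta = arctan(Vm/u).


beta = arctan(8.8 / 23.0) = 20.9373 degrees


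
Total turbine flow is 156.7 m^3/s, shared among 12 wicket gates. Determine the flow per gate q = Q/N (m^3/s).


q = 156.7 / 12 = 13.0583 m^3/s


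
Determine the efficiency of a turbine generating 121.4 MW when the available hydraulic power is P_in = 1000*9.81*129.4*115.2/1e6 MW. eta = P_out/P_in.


P_in = 1000 * 9.81 * 129.4 * 115.2 / 1e6 = 146.2365 MW
eta = 121.4 / 146.2365 = 0.8302


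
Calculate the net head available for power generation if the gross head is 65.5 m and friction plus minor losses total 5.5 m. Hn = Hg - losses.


Hn = 65.5 - 5.5 = 60.0000 m


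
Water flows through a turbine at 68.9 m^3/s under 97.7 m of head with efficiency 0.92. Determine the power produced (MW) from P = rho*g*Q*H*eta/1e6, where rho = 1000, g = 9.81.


P = 1000 * 9.81 * 68.9 * 97.7 * 0.92 / 1e6 = 60.7534 MW


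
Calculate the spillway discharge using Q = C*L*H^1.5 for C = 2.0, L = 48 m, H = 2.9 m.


Q = 2.0 * 48 * 2.9^1.5 = 474.0981 m^3/s


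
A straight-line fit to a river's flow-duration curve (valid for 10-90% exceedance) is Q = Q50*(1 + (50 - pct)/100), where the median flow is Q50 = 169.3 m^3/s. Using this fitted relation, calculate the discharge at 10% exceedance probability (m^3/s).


Q = 169.3 * (1 + (50 - 10)/100) = 237.0200 m^3/s


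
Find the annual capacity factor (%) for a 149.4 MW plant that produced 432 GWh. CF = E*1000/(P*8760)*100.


CF = 432 * 1000 / (149.4 * 8760) * 100 = 33.0087 %


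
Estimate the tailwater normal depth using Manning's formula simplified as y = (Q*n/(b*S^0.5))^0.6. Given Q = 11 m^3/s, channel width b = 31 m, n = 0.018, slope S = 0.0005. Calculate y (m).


y = (11 * 0.018 / (31 * 0.0005^0.5))^0.6 = 0.4715 m


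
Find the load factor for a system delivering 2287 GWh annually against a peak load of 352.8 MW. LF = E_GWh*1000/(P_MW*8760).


LF = 2287 * 1000 / (352.8 * 8760) = 0.7400


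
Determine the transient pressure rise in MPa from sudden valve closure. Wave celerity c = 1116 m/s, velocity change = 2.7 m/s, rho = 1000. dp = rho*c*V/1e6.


dp = 1000 * 1116 * 2.7 / 1e6 = 3.0132 MPa


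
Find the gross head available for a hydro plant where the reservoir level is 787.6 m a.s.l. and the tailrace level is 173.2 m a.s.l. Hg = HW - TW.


Hg = 787.6 - 173.2 = 614.4000 m


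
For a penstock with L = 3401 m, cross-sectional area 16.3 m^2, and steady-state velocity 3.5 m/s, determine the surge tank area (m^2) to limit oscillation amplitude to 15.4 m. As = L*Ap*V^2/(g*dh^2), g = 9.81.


As = 3401 * 16.3 * 3.5^2 / (9.81 * 15.4^2) = 291.8904 m^2


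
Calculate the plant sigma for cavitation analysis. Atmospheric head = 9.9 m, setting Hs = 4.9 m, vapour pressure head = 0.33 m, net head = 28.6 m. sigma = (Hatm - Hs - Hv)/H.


sigma = (9.9 - 4.9 - 0.33) / 28.6 = 0.1633


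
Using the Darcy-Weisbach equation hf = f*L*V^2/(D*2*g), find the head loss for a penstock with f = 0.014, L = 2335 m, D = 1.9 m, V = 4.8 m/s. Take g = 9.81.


hf = 0.014 * 2335 * 4.8^2 / (1.9 * 2 * 9.81) = 20.2043 m


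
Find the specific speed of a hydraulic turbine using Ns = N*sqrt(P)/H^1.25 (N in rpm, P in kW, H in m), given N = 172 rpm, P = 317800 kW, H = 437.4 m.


Ns = 172 * 317800^0.5 / 437.4^1.25 = 48.4738


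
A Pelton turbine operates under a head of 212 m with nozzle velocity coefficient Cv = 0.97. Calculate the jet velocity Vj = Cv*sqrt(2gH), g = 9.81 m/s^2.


Vj = 0.97 * sqrt(2*9.81*212) = 62.5589 m/s


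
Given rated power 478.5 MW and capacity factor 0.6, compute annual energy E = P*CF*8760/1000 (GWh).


E = 478.5 * 0.6 * 8760 / 1000 = 2514.9960 GWh


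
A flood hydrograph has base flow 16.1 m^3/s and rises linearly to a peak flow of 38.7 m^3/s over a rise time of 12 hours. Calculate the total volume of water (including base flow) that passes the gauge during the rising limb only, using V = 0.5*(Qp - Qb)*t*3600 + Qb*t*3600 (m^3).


V = 0.5*(38.7 - 16.1)*12*3600 + 16.1*12*3600 = 1.1837e+06 m^3


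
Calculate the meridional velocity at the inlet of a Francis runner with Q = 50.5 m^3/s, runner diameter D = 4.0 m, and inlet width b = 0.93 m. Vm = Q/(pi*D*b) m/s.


Vm = 50.5 / (pi * 4.0 * 0.93) = 4.3211 m/s


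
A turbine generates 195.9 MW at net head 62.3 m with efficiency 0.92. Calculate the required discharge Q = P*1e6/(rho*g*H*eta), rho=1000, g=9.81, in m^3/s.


Q = 195.9 * 1e6 / (1000 * 9.81 * 62.3 * 0.92) = 348.4092 m^3/s


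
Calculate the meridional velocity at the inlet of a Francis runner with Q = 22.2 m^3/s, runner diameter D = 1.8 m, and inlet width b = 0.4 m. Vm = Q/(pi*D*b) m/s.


Vm = 22.2 / (pi * 1.8 * 0.4) = 9.8146 m/s


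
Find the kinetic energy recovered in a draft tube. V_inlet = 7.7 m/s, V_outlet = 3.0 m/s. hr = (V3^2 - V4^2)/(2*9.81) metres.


hr = (7.7^2 - 3.0^2) / (2*9.81) = 2.5632 m


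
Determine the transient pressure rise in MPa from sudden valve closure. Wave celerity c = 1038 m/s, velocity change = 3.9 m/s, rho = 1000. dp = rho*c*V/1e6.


dp = 1000 * 1038 * 3.9 / 1e6 = 4.0482 MPa


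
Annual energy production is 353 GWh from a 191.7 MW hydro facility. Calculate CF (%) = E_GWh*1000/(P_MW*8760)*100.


CF = 353 * 1000 / (191.7 * 8760) * 100 = 21.0208 %


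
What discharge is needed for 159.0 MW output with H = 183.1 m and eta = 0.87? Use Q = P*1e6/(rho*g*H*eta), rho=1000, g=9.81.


Q = 159.0 * 1e6 / (1000 * 9.81 * 183.1 * 0.87) = 101.7467 m^3/s


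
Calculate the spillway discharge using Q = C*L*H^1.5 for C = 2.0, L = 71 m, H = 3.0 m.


Q = 2.0 * 71 * 3.0^1.5 = 737.8536 m^3/s


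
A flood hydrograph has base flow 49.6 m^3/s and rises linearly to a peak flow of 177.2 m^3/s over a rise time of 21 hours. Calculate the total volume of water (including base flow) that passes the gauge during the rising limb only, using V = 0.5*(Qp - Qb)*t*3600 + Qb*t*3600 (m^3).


V = 0.5*(177.2 - 49.6)*21*3600 + 49.6*21*3600 = 8.5730e+06 m^3


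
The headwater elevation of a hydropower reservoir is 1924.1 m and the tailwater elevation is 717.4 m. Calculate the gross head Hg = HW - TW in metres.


Hg = 1924.1 - 717.4 = 1206.7000 m


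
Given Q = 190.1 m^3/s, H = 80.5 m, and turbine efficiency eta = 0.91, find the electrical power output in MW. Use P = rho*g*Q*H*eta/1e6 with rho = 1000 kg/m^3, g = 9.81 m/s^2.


P = 1000 * 9.81 * 190.1 * 80.5 * 0.91 / 1e6 = 136.6119 MW


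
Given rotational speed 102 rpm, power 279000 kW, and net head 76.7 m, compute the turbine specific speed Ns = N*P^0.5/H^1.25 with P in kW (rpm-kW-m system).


Ns = 102 * 279000^0.5 / 76.7^1.25 = 237.3603


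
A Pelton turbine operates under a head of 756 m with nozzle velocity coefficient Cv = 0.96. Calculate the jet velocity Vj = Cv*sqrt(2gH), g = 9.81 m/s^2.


Vj = 0.96 * sqrt(2*9.81*756) = 116.9181 m/s


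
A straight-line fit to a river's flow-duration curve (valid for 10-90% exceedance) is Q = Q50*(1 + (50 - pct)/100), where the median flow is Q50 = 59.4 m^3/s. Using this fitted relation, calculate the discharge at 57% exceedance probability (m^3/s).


Q = 59.4 * (1 + (50 - 57)/100) = 55.2420 m^3/s


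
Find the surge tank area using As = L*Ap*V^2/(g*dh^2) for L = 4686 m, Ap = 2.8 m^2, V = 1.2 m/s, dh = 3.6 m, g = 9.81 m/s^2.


As = 4686 * 2.8 * 1.2^2 / (9.81 * 3.6^2) = 148.6103 m^2


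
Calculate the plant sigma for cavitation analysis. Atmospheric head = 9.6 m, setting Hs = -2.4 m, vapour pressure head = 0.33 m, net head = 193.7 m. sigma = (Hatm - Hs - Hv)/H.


sigma = (9.6 - (-2.4) - 0.33) / 193.7 = 0.0602


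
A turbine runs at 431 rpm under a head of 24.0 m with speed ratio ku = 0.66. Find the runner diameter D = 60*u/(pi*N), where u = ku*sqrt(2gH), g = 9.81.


u = 0.66 * sqrt(2*9.81*24.0) = 14.3218 m/s
D = 60 * 14.3218 / (pi * 431) = 0.6346 m


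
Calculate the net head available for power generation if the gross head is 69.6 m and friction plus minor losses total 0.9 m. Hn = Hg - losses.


Hn = 69.6 - 0.9 = 68.7000 m


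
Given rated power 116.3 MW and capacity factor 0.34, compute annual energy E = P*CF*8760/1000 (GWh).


E = 116.3 * 0.34 * 8760 / 1000 = 346.3879 GWh


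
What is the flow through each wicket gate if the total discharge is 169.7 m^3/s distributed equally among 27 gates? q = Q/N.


q = 169.7 / 27 = 6.2852 m^3/s


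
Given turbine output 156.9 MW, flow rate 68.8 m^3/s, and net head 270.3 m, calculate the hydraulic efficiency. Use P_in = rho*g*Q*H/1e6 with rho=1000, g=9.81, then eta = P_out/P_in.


P_in = 1000 * 9.81 * 68.8 * 270.3 / 1e6 = 182.4330 MW
eta = 156.9 / 182.4330 = 0.8600


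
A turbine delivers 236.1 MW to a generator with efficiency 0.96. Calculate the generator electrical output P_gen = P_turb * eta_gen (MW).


P_gen = 236.1 * 0.96 = 226.6560 MW


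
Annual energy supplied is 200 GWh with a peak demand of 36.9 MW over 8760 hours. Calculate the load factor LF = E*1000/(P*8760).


LF = 200 * 1000 / (36.9 * 8760) = 0.6187


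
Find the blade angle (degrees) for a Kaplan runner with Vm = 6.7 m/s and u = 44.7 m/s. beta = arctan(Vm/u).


beta = arctan(6.7 / 44.7) = 8.5245 degrees


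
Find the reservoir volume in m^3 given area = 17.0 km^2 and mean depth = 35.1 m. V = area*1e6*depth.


V = 17.0 * 1e6 * 35.1 = 5.9670e+08 m^3


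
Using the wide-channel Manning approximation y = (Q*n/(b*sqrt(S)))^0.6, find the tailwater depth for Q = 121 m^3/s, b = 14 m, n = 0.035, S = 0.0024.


y = (121 * 0.035 / (14 * 0.0024^0.5))^0.6 = 2.9811 m


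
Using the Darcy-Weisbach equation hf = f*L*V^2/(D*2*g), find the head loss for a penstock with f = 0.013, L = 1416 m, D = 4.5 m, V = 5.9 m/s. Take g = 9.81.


hf = 0.013 * 1416 * 5.9^2 / (4.5 * 2 * 9.81) = 7.2577 m


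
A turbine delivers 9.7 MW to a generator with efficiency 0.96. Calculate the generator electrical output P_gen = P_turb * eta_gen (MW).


P_gen = 9.7 * 0.96 = 9.3120 MW


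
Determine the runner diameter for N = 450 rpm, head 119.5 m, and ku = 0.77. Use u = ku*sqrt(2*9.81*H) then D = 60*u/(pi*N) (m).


u = 0.77 * sqrt(2*9.81*119.5) = 37.2841 m/s
D = 60 * 37.2841 / (pi * 450) = 1.5824 m


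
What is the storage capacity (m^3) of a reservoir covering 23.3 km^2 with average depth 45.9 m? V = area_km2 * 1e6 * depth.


V = 23.3 * 1e6 * 45.9 = 1.0695e+09 m^3


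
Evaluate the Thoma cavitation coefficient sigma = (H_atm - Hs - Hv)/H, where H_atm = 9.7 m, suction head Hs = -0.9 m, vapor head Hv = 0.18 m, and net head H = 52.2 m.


sigma = (9.7 - (-0.9) - 0.18) / 52.2 = 0.1996


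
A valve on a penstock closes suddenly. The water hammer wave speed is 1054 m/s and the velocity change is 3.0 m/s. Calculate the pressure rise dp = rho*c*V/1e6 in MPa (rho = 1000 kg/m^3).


dp = 1000 * 1054 * 3.0 / 1e6 = 3.1620 MPa


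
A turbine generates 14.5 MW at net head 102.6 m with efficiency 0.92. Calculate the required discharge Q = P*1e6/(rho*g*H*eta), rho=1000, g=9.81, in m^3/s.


Q = 14.5 * 1e6 / (1000 * 9.81 * 102.6 * 0.92) = 15.6590 m^3/s


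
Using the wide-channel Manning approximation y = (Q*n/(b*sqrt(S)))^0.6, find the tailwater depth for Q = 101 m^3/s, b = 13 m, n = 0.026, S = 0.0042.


y = (101 * 0.026 / (13 * 0.0042^0.5))^0.6 = 1.9780 m


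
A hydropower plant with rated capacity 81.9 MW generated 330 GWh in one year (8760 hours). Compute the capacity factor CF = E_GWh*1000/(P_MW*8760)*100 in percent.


CF = 330 * 1000 / (81.9 * 8760) * 100 = 45.9966 %


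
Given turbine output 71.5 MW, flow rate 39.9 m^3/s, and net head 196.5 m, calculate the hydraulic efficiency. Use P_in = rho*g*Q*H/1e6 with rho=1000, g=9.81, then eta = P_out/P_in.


P_in = 1000 * 9.81 * 39.9 * 196.5 / 1e6 = 76.9138 MW
eta = 71.5 / 76.9138 = 0.9296


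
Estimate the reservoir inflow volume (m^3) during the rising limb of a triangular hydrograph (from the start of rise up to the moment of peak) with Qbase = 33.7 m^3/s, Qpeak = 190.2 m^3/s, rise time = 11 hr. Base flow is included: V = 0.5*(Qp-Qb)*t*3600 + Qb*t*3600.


V = 0.5*(190.2 - 33.7)*11*3600 + 33.7*11*3600 = 4.4332e+06 m^3


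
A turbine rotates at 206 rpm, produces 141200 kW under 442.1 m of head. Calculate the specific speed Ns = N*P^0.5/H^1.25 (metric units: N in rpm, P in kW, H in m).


Ns = 206 * 141200^0.5 / 442.1^1.25 = 38.1842


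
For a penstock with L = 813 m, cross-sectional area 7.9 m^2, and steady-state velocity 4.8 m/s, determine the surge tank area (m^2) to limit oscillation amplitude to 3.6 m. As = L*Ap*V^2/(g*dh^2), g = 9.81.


As = 813 * 7.9 * 4.8^2 / (9.81 * 3.6^2) = 1163.9280 m^2


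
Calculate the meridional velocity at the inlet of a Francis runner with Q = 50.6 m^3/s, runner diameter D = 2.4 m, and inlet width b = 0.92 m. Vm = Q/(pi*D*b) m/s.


Vm = 50.6 / (pi * 2.4 * 0.92) = 7.2946 m/s


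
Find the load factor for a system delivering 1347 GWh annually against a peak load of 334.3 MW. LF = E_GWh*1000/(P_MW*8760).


LF = 1347 * 1000 / (334.3 * 8760) = 0.4600


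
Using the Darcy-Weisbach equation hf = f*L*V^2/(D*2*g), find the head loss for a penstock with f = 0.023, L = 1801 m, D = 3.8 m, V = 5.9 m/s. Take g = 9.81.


hf = 0.023 * 1801 * 5.9^2 / (3.8 * 2 * 9.81) = 19.3403 m


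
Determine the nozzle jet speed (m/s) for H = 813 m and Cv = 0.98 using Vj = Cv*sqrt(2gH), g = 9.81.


Vj = 0.98 * sqrt(2*9.81*813) = 123.7716 m/s


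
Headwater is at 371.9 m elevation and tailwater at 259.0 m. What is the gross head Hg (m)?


Hg = 371.9 - 259.0 = 112.9000 m


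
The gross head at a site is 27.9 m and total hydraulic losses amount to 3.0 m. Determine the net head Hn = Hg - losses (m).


Hn = 27.9 - 3.0 = 24.9000 m


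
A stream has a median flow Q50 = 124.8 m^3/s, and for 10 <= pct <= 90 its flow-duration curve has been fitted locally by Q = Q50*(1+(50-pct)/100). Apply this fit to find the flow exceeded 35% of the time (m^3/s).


Q = 124.8 * (1 + (50 - 35)/100) = 143.5200 m^3/s


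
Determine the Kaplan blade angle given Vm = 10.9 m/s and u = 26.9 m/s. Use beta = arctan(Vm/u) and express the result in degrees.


beta = arctan(10.9 / 26.9) = 22.0580 degrees


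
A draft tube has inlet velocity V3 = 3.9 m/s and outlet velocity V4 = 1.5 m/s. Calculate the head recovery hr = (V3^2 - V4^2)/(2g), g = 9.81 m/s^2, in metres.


hr = (3.9^2 - 1.5^2) / (2*9.81) = 0.6606 m


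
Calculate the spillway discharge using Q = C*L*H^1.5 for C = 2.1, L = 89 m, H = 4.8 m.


Q = 2.1 * 89 * 4.8^1.5 = 1965.4914 m^3/s


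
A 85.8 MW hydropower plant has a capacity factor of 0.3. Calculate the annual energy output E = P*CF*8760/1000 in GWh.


E = 85.8 * 0.3 * 8760 / 1000 = 225.4824 GWh


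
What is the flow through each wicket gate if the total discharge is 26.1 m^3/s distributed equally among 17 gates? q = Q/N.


q = 26.1 / 17 = 1.5353 m^3/s


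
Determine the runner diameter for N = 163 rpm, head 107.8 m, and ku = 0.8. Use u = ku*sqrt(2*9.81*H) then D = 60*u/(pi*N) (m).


u = 0.8 * sqrt(2*9.81*107.8) = 36.7916 m/s
D = 60 * 36.7916 / (pi * 163) = 4.3108 m


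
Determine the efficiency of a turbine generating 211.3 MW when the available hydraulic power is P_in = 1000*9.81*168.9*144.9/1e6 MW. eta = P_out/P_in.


P_in = 1000 * 9.81 * 168.9 * 144.9 / 1e6 = 240.0861 MW
eta = 211.3 / 240.0861 = 0.8801


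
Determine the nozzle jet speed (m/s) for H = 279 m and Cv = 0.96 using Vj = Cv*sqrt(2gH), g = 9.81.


Vj = 0.96 * sqrt(2*9.81*279) = 71.0269 m/s


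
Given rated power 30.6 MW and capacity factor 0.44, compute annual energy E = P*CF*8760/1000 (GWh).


E = 30.6 * 0.44 * 8760 / 1000 = 117.9446 GWh


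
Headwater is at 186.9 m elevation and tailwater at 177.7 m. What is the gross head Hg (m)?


Hg = 186.9 - 177.7 = 9.2000 m


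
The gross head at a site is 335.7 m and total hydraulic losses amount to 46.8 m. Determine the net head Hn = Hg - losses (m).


Hn = 335.7 - 46.8 = 288.9000 m


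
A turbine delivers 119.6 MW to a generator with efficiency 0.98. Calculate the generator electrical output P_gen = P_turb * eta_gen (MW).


P_gen = 119.6 * 0.98 = 117.2080 MW


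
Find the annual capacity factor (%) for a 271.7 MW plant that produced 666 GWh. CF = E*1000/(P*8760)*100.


CF = 666 * 1000 / (271.7 * 8760) * 100 = 27.9821 %


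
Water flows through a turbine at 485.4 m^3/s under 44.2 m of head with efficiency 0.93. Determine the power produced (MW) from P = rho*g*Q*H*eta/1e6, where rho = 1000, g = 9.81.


P = 1000 * 9.81 * 485.4 * 44.2 * 0.93 / 1e6 = 195.7375 MW


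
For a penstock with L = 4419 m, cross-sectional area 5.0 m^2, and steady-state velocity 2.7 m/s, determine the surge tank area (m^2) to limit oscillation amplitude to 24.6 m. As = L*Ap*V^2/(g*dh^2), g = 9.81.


As = 4419 * 5.0 * 2.7^2 / (9.81 * 24.6^2) = 27.1320 m^2


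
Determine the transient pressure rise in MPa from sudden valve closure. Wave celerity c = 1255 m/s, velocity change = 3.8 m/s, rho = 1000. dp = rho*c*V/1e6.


dp = 1000 * 1255 * 3.8 / 1e6 = 4.7690 MPa


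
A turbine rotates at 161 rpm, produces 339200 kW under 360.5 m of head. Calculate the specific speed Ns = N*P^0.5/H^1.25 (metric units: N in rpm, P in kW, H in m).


Ns = 161 * 339200^0.5 / 360.5^1.25 = 59.6928


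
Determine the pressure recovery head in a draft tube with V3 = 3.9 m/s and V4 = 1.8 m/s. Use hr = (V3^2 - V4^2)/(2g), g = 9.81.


hr = (3.9^2 - 1.8^2) / (2*9.81) = 0.6101 m


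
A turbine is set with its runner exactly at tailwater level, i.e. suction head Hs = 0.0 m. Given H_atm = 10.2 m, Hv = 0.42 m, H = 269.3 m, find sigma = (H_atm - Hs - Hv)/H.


sigma = (10.2 - 0.0 - 0.42) / 269.3 = 0.0363


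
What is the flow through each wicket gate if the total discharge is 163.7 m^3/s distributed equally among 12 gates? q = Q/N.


q = 163.7 / 12 = 13.6417 m^3/s


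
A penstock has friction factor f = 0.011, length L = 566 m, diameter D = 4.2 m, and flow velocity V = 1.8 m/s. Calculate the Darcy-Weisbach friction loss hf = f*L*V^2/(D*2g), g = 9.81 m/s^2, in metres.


hf = 0.011 * 566 * 1.8^2 / (4.2 * 2 * 9.81) = 0.2448 m


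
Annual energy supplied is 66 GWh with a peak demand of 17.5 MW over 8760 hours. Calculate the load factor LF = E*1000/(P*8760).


LF = 66 * 1000 / (17.5 * 8760) = 0.4305


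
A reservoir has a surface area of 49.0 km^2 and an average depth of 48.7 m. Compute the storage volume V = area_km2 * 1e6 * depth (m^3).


V = 49.0 * 1e6 * 48.7 = 2.3863e+09 m^3


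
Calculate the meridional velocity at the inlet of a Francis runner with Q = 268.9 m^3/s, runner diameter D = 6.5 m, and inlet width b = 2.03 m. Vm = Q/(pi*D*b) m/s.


Vm = 268.9 / (pi * 6.5 * 2.03) = 6.4868 m/s


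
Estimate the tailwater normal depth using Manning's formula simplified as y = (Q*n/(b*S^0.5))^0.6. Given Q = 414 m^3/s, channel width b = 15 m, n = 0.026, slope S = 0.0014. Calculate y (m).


y = (414 * 0.026 / (15 * 0.0014^0.5))^0.6 = 5.8842 m


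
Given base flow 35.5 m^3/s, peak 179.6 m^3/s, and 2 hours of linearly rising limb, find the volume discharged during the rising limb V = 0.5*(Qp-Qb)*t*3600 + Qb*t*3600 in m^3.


V = 0.5*(179.6 - 35.5)*2*3600 + 35.5*2*3600 = 774360.0000 m^3


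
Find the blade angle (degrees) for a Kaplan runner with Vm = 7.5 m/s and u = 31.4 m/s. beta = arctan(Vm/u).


beta = arctan(7.5 / 31.4) = 13.4336 degrees


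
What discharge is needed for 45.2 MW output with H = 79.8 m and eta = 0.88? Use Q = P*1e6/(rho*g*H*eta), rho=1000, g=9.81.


Q = 45.2 * 1e6 / (1000 * 9.81 * 79.8 * 0.88) = 65.6121 m^3/s


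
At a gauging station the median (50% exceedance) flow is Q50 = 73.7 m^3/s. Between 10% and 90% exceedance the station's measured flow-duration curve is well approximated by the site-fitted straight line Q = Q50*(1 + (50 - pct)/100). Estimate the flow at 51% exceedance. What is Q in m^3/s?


Q = 73.7 * (1 + (50 - 51)/100) = 72.9630 m^3/s


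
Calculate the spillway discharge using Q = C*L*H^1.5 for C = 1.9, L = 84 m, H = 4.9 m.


Q = 1.9 * 84 * 4.9^1.5 = 1731.1193 m^3/s


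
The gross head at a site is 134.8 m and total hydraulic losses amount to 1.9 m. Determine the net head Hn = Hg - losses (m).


Hn = 134.8 - 1.9 = 132.9000 m


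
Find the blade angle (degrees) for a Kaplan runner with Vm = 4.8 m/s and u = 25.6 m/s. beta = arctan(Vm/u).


beta = arctan(4.8 / 25.6) = 10.6197 degrees


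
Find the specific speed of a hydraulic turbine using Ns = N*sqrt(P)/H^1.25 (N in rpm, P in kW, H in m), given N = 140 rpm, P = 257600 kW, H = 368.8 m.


Ns = 140 * 257600^0.5 / 368.8^1.25 = 43.9655


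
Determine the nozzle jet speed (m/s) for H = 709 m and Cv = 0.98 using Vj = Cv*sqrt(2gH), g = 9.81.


Vj = 0.98 * sqrt(2*9.81*709) = 115.5843 m/s


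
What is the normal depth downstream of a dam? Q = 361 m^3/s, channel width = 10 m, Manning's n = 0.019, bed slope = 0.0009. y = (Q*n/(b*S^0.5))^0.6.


y = (361 * 0.019 / (10 * 0.0009^0.5))^0.6 = 6.5386 m


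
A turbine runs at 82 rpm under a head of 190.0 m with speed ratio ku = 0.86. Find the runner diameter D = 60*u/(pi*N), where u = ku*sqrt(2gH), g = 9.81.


u = 0.86 * sqrt(2*9.81*190.0) = 52.5079 m/s
D = 60 * 52.5079 / (pi * 82) = 12.2296 m


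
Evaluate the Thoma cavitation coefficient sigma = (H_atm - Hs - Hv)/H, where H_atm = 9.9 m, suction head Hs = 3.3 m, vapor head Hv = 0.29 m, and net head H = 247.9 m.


sigma = (9.9 - 3.3 - 0.29) / 247.9 = 0.0255


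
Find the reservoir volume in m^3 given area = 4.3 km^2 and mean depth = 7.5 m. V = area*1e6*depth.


V = 4.3 * 1e6 * 7.5 = 3.2250e+07 m^3


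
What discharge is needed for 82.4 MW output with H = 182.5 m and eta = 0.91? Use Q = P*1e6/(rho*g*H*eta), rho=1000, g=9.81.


Q = 82.4 * 1e6 / (1000 * 9.81 * 182.5 * 0.91) = 50.5771 m^3/s


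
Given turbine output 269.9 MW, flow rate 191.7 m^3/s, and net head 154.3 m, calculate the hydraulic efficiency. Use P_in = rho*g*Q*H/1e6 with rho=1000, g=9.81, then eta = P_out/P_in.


P_in = 1000 * 9.81 * 191.7 * 154.3 / 1e6 = 290.1730 MW
eta = 269.9 / 290.1730 = 0.9301


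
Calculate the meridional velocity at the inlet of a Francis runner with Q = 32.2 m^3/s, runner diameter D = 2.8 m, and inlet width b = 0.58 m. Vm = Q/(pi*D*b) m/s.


Vm = 32.2 / (pi * 2.8 * 0.58) = 6.3113 m/s


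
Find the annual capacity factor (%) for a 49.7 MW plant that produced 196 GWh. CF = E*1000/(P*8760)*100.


CF = 196 * 1000 / (49.7 * 8760) * 100 = 45.0190 %


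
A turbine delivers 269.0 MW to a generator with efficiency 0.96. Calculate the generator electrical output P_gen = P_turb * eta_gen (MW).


P_gen = 269.0 * 0.96 = 258.2400 MW


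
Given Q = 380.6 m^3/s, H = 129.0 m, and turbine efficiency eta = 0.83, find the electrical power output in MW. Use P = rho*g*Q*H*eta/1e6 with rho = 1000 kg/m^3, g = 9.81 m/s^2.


P = 1000 * 9.81 * 380.6 * 129.0 * 0.83 / 1e6 = 399.7658 MW


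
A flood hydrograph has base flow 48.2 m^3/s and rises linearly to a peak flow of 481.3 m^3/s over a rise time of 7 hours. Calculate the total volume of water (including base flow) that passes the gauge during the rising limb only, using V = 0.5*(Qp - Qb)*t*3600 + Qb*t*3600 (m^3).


V = 0.5*(481.3 - 48.2)*7*3600 + 48.2*7*3600 = 6.6717e+06 m^3


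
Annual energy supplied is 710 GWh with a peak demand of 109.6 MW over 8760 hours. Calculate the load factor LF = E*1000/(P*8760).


LF = 710 * 1000 / (109.6 * 8760) = 0.7395


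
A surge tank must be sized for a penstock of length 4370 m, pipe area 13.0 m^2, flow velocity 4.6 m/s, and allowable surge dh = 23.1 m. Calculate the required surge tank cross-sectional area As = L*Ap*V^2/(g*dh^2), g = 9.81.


As = 4370 * 13.0 * 4.6^2 / (9.81 * 23.1^2) = 229.6400 m^2


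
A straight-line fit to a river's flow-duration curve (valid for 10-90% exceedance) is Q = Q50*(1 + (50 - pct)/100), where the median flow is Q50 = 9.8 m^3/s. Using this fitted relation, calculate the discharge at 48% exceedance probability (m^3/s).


Q = 9.8 * (1 + (50 - 48)/100) = 9.9960 m^3/s


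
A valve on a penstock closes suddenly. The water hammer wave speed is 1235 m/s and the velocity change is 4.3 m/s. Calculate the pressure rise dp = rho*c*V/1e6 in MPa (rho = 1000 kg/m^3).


dp = 1000 * 1235 * 4.3 / 1e6 = 5.3105 MPa


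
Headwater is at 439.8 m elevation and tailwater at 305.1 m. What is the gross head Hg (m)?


Hg = 439.8 - 305.1 = 134.7000 m


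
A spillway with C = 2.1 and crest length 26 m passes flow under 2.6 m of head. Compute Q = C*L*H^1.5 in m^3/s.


Q = 2.1 * 26 * 2.6^1.5 = 228.9036 m^3/s


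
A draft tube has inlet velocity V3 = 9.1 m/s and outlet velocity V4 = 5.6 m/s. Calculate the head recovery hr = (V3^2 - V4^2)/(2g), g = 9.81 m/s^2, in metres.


hr = (9.1^2 - 5.6^2) / (2*9.81) = 2.6223 m
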